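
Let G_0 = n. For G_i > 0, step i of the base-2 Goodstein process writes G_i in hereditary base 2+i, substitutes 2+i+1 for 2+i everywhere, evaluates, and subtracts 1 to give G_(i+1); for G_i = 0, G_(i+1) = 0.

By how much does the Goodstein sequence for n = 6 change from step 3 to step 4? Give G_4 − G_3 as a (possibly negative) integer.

G_0 = 6. HB_2(6) = 2^2 + 2. Bump = 30. G_1 = 29.
G_1 = 29. HB_3(29) = 3^3 + 2. Bump = 258. G_2 = 257.
G_2 = 257. HB_4(257) = 4^4 + 1. Bump = 3126. G_3 = 3125.
G_3 = 3125. HB_5(3125) = 5^5. Bump = 46656. G_4 = 46655.

43530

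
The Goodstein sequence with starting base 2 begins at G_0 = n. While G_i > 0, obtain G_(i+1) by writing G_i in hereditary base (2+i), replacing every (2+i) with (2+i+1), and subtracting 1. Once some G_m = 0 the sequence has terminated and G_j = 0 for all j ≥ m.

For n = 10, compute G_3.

i=0: 10 = 2^(2 + 1) + 2 (b=2); 2→3: 3^(3 + 1) + 3 = 84; 84−1 = 83
i=1: 83 = 3^(3 + 1) + 2 (b=3); 3→4: 4^(4 + 1) + 2 = 1026; 1026−1 = 1025
i=2: 1025 = 4^(4 + 1) + 1 (b=4); 4→5: 5^(5 + 1) + 1 = 15626; 15626−1 = 15625
i=3: 15625 = 5^(5 + 1) (b=5); 5→6: 6^(6 + 1) = 279936; 279936−1 = 279935

15625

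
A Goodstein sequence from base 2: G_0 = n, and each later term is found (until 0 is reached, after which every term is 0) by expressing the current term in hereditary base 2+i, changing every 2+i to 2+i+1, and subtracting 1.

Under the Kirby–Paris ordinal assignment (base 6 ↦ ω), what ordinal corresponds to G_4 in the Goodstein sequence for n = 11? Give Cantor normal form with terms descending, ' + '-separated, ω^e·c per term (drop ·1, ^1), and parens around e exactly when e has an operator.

ω^(ω + 1) + 1

base 2: 11 = 2^(2 + 1) + 2 + 1; at 3: 3^(3 + 1) + 3 + 1 = 85; next = 84
base 3: 84 = 3^(3 + 1) + 3; at 4: 4^(4 + 1) + 4 = 1028; next = 1027
base 4: 1027 = 4^(4 + 1) + 3; at 5: 5^(5 + 1) + 3 = 15628; next = 15627
base 5: 15627 = 5^(5 + 1) + 2; at 6: 6^(6 + 1) + 2 = 279938; next = 279937
base 6: 279937 = 6^(6 + 1) + 1; at 7: 7^(7 + 1) + 1 = 5764802; next = 5764801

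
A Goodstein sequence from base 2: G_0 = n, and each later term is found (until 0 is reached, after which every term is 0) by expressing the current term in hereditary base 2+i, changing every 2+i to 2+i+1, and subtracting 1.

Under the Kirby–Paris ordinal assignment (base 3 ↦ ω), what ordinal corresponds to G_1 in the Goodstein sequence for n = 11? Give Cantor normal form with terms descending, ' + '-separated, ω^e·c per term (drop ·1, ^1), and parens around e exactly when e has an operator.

ω^(ω + 1) + ω

[0] 11 ≡ 2^(2 + 1) + 2 + 1 (base 2). Lift 3: 85. −1: 84.
[1] 84 ≡ 3^(3 + 1) + 3 (base 3). Lift 4: 1028. −1: 1027.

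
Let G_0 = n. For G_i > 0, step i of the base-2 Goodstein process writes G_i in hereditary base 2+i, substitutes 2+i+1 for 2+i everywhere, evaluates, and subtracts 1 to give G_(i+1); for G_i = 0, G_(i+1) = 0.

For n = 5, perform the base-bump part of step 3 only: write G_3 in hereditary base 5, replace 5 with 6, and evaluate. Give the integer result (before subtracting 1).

776

(0) 5|_2 = 2^2 + 1 ↦ 3^3 + 1|_3 = 28 ⇒ 27
(1) 27|_3 = 3^3 ↦ 4^4|_4 = 256 ⇒ 255
(2) 255|_4 = 3·4^3 + 3·4^2 + 3·4 + 3 ↦ 3·5^3 + 3·5^2 + 3·5 + 3|_5 = 468 ⇒ 467
(3) 467|_5 = 3·5^3 + 3·5^2 + 3·5 + 2 ↦ 3·6^3 + 3·6^2 + 3·6 + 2|_6 = 776 ⇒ 775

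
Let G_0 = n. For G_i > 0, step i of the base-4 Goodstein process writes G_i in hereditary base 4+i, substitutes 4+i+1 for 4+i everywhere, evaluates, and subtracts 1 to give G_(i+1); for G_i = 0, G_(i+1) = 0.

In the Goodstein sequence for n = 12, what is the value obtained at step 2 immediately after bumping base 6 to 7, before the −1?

17

G_0=12  [base 4] 3·4  →[4↦5]→  3·5 = 15  −1 ⇒ G_1=14
G_1=14  [base 5] 2·5 + 4  →[5↦6]→  2·6 + 4 = 16  −1 ⇒ G_2=15
G_2=15  [base 6] 2·6 + 3  →[6↦7]→  2·7 + 3 = 17  −1 ⇒ G_3=16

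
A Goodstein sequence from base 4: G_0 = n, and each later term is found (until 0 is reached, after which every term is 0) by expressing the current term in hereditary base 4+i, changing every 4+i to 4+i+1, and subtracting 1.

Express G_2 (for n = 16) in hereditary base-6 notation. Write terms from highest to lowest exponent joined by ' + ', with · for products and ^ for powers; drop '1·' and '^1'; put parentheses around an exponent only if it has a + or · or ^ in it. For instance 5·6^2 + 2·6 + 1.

4·6 + 3

i=0: 16 = 4^2 (b=4); 4→5: 5^2 = 25; 25−1 = 24
i=1: 24 = 4·5 + 4 (b=5); 5→6: 4·6 + 4 = 28; 28−1 = 27
i=2: 27 = 4·6 + 3 (b=6); 6→7: 4·7 + 3 = 31; 31−1 = 30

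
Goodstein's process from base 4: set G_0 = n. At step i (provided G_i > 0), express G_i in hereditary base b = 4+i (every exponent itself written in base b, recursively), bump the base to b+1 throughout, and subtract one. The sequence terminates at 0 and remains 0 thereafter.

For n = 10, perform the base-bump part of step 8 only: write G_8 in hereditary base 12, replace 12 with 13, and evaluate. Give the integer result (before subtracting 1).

14

[0] 10 ≡ 2·4 + 2 (base 4). Lift 5: 12. −1: 11.
[1] 11 ≡ 2·5 + 1 (base 5). Lift 6: 13. −1: 12.
[2] 12 ≡ 2·6 (base 6). Lift 7: 14. −1: 13.
[3] 13 ≡ 7 + 6 (base 7). Lift 8: 14. −1: 13.
[4] 13 ≡ 8 + 5 (base 8). Lift 9: 14. −1: 13.
[5] 13 ≡ 9 + 4 (base 9). Lift 10: 14. −1: 13.
[6] 13 ≡ 10 + 3 (base 10). Lift 11: 14. −1: 13.
[7] 13 ≡ 11 + 2 (base 11). Lift 12: 14. −1: 13.
[8] 13 ≡ 12 + 1 (base 12). Lift 13: 14. −1: 13.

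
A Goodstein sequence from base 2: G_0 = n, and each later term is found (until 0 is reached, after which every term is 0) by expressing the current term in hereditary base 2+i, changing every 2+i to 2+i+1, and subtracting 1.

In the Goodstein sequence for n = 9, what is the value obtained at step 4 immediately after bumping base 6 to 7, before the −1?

step 0: 9 = 2^(2 + 1) + 1; sub 3 for 2: 3^(3 + 1) + 1; = 82; G_1 = 82−1 = 81
step 1: 81 = 3^(3 + 1); sub 4 for 3: 4^(4 + 1); = 1024; G_2 = 1024−1 = 1023
step 2: 1023 = 3·4^4 + 3·4^3 + 3·4^2 + 3·4 + 3; sub 5 for 4: 3·5^5 + 3·5^3 + 3·5^2 + 3·5 + 3; = 9843; G_3 = 9843−1 = 9842
step 3: 9842 = 3·5^5 + 3·5^3 + 3·5^2 + 3·5 + 2; sub 6 for 5: 3·6^6 + 3·6^3 + 3·6^2 + 3·6 + 2; = 140744; G_4 = 140744−1 = 140743
step 4: 140743 = 3·6^6 + 3·6^3 + 3·6^2 + 3·6 + 1; sub 7 for 6: 3·7^7 + 3·7^3 + 3·7^2 + 3·7 + 1; = 2471827; G_5 = 2471827−1 = 2471826

2471827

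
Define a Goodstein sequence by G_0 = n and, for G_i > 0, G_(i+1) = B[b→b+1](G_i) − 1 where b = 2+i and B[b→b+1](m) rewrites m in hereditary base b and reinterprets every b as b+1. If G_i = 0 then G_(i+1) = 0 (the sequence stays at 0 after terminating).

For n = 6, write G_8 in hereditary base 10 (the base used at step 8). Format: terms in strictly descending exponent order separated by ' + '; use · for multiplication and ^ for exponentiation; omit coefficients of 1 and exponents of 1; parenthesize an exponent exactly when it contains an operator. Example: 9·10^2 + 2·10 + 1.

(0) 6|_2 = 2^2 + 2 ↦ 3^3 + 3|_3 = 30 ⇒ 29
(1) 29|_3 = 3^3 + 2 ↦ 4^4 + 2|_4 = 258 ⇒ 257
(2) 257|_4 = 4^4 + 1 ↦ 5^5 + 1|_5 = 3126 ⇒ 3125
(3) 3125|_5 = 5^5 ↦ 6^6|_6 = 46656 ⇒ 46655
(4) 46655|_6 = 5·6^5 + 5·6^4 + 5·6^3 + 5·6^2 + 5·6 + 5 ↦ 5·7^5 + 5·7^4 + 5·7^3 + 5·7^2 + 5·7 + 5|_7 = 98040 ⇒ 98039
(5) 98039|_7 = 5·7^5 + 5·7^4 + 5·7^3 + 5·7^2 + 5·7 + 4 ↦ 5·8^5 + 5·8^4 + 5·8^3 + 5·8^2 + 5·8 + 4|_8 = 187244 ⇒ 187243
(6) 187243|_8 = 5·8^5 + 5·8^4 + 5·8^3 + 5·8^2 + 5·8 + 3 ↦ 5·9^5 + 5·9^4 + 5·9^3 + 5·9^2 + 5·9 + 3|_9 = 332148 ⇒ 332147
(7) 332147|_9 = 5·9^5 + 5·9^4 + 5·9^3 + 5·9^2 + 5·9 + 2 ↦ 5·10^5 + 5·10^4 + 5·10^3 + 5·10^2 + 5·10 + 2|_10 = 555552 ⇒ 555551
(8) 555551|_10 = 5·10^5 + 5·10^4 + 5·10^3 + 5·10^2 + 5·10 + 1 ↦ 5·11^5 + 5·11^4 + 5·11^3 + 5·11^2 + 5·11 + 1|_11 = 885776 ⇒ 885775

5·10^5 + 5·10^4 + 5·10^3 + 5·10^2 + 5·10 + 1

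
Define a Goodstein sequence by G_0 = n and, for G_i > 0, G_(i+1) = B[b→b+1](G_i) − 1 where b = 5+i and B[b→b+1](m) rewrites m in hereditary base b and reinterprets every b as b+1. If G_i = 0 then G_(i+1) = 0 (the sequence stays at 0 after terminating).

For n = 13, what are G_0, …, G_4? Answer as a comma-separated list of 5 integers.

13, 14, 15, 16, 17

(0) 13|_5 = 2·5 + 3 ↦ 2·6 + 3|_6 = 15 ⇒ 14
(1) 14|_6 = 2·6 + 2 ↦ 2·7 + 2|_7 = 16 ⇒ 15
(2) 15|_7 = 2·7 + 1 ↦ 2·8 + 1|_8 = 17 ⇒ 16
(3) 16|_8 = 2·8 ↦ 2·9|_9 = 18 ⇒ 17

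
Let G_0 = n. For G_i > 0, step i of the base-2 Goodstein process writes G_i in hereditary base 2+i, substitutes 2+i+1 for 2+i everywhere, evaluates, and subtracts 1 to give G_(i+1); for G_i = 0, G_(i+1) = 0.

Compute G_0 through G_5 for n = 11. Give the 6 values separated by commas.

i=0: 11 = 2^(2 + 1) + 2 + 1 (b=2); 2→3: 3^(3 + 1) + 3 + 1 = 85; 85−1 = 84
i=1: 84 = 3^(3 + 1) + 3 (b=3); 3→4: 4^(4 + 1) + 4 = 1028; 1028−1 = 1027
i=2: 1027 = 4^(4 + 1) + 3 (b=4); 4→5: 5^(5 + 1) + 3 = 15628; 15628−1 = 15627
i=3: 15627 = 5^(5 + 1) + 2 (b=5); 5→6: 6^(6 + 1) + 2 = 279938; 279938−1 = 279937
i=4: 279937 = 6^(6 + 1) + 1 (b=6); 6→7: 7^(7 + 1) + 1 = 5764802; 5764802−1 = 5764801

11, 84, 1027, 15627, 279937, 5764801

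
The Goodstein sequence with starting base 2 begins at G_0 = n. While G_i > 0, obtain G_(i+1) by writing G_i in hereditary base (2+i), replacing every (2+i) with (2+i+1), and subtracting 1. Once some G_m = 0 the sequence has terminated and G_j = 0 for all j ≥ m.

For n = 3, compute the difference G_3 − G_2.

-1

G_0=3  [base 2] 2 + 1  →[2↦3]→  3 + 1 = 4  −1 ⇒ G_1=3
G_1=3  [base 3] 3  →[3↦4]→  4 = 4  −1 ⇒ G_2=3
G_2=3  [base 4] 3  →[4↦5]→  3 = 3  −1 ⇒ G_3=2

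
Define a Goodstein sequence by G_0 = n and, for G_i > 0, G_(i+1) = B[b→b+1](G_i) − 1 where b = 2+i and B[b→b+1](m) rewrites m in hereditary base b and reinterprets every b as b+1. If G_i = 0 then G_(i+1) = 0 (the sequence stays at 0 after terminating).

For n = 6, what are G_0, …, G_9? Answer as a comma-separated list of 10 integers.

base 2: 6 = 2^2 + 2; at 3: 3^3 + 3 = 30; next = 29
base 3: 29 = 3^3 + 2; at 4: 4^4 + 2 = 258; next = 257
base 4: 257 = 4^4 + 1; at 5: 5^5 + 1 = 3126; next = 3125
base 5: 3125 = 5^5; at 6: 6^6 = 46656; next = 46655
base 6: 46655 = 5·6^5 + 5·6^4 + 5·6^3 + 5·6^2 + 5·6 + 5; at 7: 5·7^5 + 5·7^4 + 5·7^3 + 5·7^2 + 5·7 + 5 = 98040; next = 98039
base 7: 98039 = 5·7^5 + 5·7^4 + 5·7^3 + 5·7^2 + 5·7 + 4; at 8: 5·8^5 + 5·8^4 + 5·8^3 + 5·8^2 + 5·8 + 4 = 187244; next = 187243
base 8: 187243 = 5·8^5 + 5·8^4 + 5·8^3 + 5·8^2 + 5·8 + 3; at 9: 5·9^5 + 5·9^4 + 5·9^3 + 5·9^2 + 5·9 + 3 = 332148; next = 332147
base 9: 332147 = 5·9^5 + 5·9^4 + 5·9^3 + 5·9^2 + 5·9 + 2; at 10: 5·10^5 + 5·10^4 + 5·10^3 + 5·10^2 + 5·10 + 2 = 555552; next = 555551
base 10: 555551 = 5·10^5 + 5·10^4 + 5·10^3 + 5·10^2 + 5·10 + 1; at 11: 5·11^5 + 5·11^4 + 5·11^3 + 5·11^2 + 5·11 + 1 = 885776; next = 885775

6, 29, 257, 3125, 46655, 98039, 187243, 332147, 555551, 885775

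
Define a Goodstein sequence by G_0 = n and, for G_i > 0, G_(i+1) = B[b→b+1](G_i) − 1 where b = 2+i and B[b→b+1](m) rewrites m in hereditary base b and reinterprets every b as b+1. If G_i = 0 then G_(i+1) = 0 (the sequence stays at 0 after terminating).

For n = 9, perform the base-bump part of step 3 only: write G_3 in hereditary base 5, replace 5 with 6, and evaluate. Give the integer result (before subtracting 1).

G_0=9  [base 2] 2^(2 + 1) + 1  →[2↦3]→  3^(3 + 1) + 1 = 82  −1 ⇒ G_1=81
G_1=81  [base 3] 3^(3 + 1)  →[3↦4]→  4^(4 + 1) = 1024  −1 ⇒ G_2=1023
G_2=1023  [base 4] 3·4^4 + 3·4^3 + 3·4^2 + 3·4 + 3  →[4↦5]→  3·5^5 + 3·5^3 + 3·5^2 + 3·5 + 3 = 9843  −1 ⇒ G_3=9842
G_3=9842  [base 5] 3·5^5 + 3·5^3 + 3·5^2 + 3·5 + 2  →[5↦6]→  3·6^6 + 3·6^3 + 3·6^2 + 3·6 + 2 = 140744  −1 ⇒ G_4=140743

140744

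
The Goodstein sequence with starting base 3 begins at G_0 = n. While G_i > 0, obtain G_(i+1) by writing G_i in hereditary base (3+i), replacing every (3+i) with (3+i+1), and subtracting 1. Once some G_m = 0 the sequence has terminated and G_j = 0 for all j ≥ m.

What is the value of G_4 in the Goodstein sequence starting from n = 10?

30

G_0=10  [base 3] 3^2 + 1  →[3↦4]→  4^2 + 1 = 17  −1 ⇒ G_1=16
G_1=16  [base 4] 4^2  →[4↦5]→  5^2 = 25  −1 ⇒ G_2=24
G_2=24  [base 5] 4·5 + 4  →[5↦6]→  4·6 + 4 = 28  −1 ⇒ G_3=27
G_3=27  [base 6] 4·6 + 3  →[6↦7]→  4·7 + 3 = 31  −1 ⇒ G_4=30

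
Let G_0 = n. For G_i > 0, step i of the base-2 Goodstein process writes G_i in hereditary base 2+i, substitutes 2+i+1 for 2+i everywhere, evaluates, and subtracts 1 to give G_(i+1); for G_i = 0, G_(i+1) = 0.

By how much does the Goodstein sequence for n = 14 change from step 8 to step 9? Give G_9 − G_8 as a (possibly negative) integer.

G_0=14  [base 2] 2^(2 + 1) + 2^2 + 2  →[2↦3]→  3^(3 + 1) + 3^3 + 3 = 111  −1 ⇒ G_1=110
G_1=110  [base 3] 3^(3 + 1) + 3^3 + 2  →[3↦4]→  4^(4 + 1) + 4^4 + 2 = 1282  −1 ⇒ G_2=1281
G_2=1281  [base 4] 4^(4 + 1) + 4^4 + 1  →[4↦5]→  5^(5 + 1) + 5^5 + 1 = 18751  −1 ⇒ G_3=18750
G_3=18750  [base 5] 5^(5 + 1) + 5^5  →[5↦6]→  6^(6 + 1) + 6^6 = 326592  −1 ⇒ G_4=326591
G_4=326591  [base 6] 6^(6 + 1) + 5·6^5 + 5·6^4 + 5·6^3 + 5·6^2 + 5·6 + 5  →[6↦7]→  7^(7 + 1) + 5·7^5 + 5·7^4 + 5·7^3 + 5·7^2 + 5·7 + 5 = 5862841  −1 ⇒ G_5=5862840
G_5=5862840  [base 7] 7^(7 + 1) + 5·7^5 + 5·7^4 + 5·7^3 + 5·7^2 + 5·7 + 4  →[7↦8]→  8^(8 + 1) + 5·8^5 + 5·8^4 + 5·8^3 + 5·8^2 + 5·8 + 4 = 134404972  −1 ⇒ G_6=134404971
G_6=134404971  [base 8] 8^(8 + 1) + 5·8^5 + 5·8^4 + 5·8^3 + 5·8^2 + 5·8 + 3  →[8↦9]→  9^(9 + 1) + 5·9^5 + 5·9^4 + 5·9^3 + 5·9^2 + 5·9 + 3 = 3487116549  −1 ⇒ G_7=3487116548
G_7=3487116548  [base 9] 9^(9 + 1) + 5·9^5 + 5·9^4 + 5·9^3 + 5·9^2 + 5·9 + 2  →[9↦10]→  10^(10 + 1) + 5·10^5 + 5·10^4 + 5·10^3 + 5·10^2 + 5·10 + 2 = 100000555552  −1 ⇒ G_8=100000555551
G_8=100000555551  [base 10] 10^(10 + 1) + 5·10^5 + 5·10^4 + 5·10^3 + 5·10^2 + 5·10 + 1  →[10↦11]→  11^(11 + 1) + 5·11^5 + 5·11^4 + 5·11^3 + 5·11^2 + 5·11 + 1 = 3138429262497  −1 ⇒ G_9=3138429262496

3038428706945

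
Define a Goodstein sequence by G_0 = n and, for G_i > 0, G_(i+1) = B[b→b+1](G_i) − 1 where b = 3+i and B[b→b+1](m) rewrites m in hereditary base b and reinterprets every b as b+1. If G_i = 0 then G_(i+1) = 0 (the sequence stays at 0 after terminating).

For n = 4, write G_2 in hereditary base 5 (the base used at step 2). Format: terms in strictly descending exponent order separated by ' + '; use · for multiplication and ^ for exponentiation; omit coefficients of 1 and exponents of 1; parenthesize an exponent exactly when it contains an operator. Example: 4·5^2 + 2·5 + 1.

G_0 = 4. HB_3(4) = 3 + 1. Bump = 5. G_1 = 4.
G_1 = 4. HB_4(4) = 4. Bump = 5. G_2 = 4.
G_2 = 4. HB_5(4) = 4. Bump = 4. G_3 = 3.

4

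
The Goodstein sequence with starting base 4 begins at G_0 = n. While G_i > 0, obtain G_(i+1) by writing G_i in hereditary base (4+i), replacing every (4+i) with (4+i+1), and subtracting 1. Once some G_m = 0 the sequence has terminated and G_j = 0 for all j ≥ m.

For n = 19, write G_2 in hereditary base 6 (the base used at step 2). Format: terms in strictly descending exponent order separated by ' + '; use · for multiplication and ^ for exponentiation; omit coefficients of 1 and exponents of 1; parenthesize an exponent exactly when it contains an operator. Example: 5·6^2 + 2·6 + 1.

G_0 = 19. HB_4(19) = 4^2 + 3. Bump = 28. G_1 = 27.
G_1 = 27. HB_5(27) = 5^2 + 2. Bump = 38. G_2 = 37.
G_2 = 37. HB_6(37) = 6^2 + 1. Bump = 50. G_3 = 49.

6^2 + 1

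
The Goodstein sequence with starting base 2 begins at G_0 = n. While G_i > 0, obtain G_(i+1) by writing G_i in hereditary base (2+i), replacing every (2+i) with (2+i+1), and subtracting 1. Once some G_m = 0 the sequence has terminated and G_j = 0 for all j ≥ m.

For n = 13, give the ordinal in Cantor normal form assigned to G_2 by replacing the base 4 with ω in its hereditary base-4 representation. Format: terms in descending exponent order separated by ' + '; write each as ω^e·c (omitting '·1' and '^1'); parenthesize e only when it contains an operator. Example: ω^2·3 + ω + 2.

ω^(ω + 1) + ω^3·3 + ω^2·3 + ω·3 + 3

G_0=13  [base 2] 2^(2 + 1) + 2^2 + 1  →[2↦3]→  3^(3 + 1) + 3^3 + 1 = 109  −1 ⇒ G_1=108
G_1=108  [base 3] 3^(3 + 1) + 3^3  →[3↦4]→  4^(4 + 1) + 4^4 = 1280  −1 ⇒ G_2=1279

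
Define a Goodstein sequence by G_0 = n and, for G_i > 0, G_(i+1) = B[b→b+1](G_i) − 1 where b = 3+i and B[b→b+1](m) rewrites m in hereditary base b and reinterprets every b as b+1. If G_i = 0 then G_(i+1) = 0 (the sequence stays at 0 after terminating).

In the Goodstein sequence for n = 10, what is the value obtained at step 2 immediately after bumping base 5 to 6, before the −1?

28

[0] 10 ≡ 3^2 + 1 (base 3). Lift 4: 17. −1: 16.
[1] 16 ≡ 4^2 (base 4). Lift 5: 25. −1: 24.
[2] 24 ≡ 4·5 + 4 (base 5). Lift 6: 28. −1: 27.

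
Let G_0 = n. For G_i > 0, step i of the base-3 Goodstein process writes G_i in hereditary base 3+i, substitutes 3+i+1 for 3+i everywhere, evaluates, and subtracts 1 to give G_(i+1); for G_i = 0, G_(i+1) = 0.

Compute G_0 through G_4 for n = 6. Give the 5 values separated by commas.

6, 7, 7, 7, 7

6 —HB3→ 2·3 —bump→ 2·4 = 8 —(−1)→ 7
7 —HB4→ 4 + 3 —bump→ 5 + 3 = 8 —(−1)→ 7
7 —HB5→ 5 + 2 —bump→ 6 + 2 = 8 —(−1)→ 7
7 —HB6→ 6 + 1 —bump→ 7 + 1 = 8 —(−1)→ 7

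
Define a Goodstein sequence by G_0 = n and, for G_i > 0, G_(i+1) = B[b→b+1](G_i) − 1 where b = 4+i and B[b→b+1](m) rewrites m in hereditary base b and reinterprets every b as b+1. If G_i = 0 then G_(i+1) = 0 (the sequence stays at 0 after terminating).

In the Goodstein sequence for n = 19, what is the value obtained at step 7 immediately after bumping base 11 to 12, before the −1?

88

[0] 19 ≡ 4^2 + 3 (base 4). Lift 5: 28. −1: 27.
[1] 27 ≡ 5^2 + 2 (base 5). Lift 6: 38. −1: 37.
[2] 37 ≡ 6^2 + 1 (base 6). Lift 7: 50. −1: 49.
[3] 49 ≡ 7^2 (base 7). Lift 8: 64. −1: 63.
[4] 63 ≡ 7·8 + 7 (base 8). Lift 9: 70. −1: 69.
[5] 69 ≡ 7·9 + 6 (base 9). Lift 10: 76. −1: 75.
[6] 75 ≡ 7·10 + 5 (base 10). Lift 11: 82. −1: 81.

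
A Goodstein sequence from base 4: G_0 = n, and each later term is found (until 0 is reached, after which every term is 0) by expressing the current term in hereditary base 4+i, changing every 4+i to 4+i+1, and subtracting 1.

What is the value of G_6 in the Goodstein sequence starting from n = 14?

23

G_0 = 14. HB_4(14) = 3·4 + 2. Bump = 17. G_1 = 16.
G_1 = 16. HB_5(16) = 3·5 + 1. Bump = 19. G_2 = 18.
G_2 = 18. HB_6(18) = 3·6. Bump = 21. G_3 = 20.
G_3 = 20. HB_7(20) = 2·7 + 6. Bump = 22. G_4 = 21.
G_4 = 21. HB_8(21) = 2·8 + 5. Bump = 23. G_5 = 22.
G_5 = 22. HB_9(22) = 2·9 + 4. Bump = 24. G_6 = 23.
G_6 = 23. HB_10(23) = 2·10 + 3. Bump = 25. G_7 = 24.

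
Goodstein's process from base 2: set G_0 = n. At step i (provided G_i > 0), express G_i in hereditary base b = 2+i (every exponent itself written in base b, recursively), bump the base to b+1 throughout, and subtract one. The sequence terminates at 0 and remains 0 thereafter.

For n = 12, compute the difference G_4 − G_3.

264334

(0) 12|_2 = 2^(2 + 1) + 2^2 ↦ 3^(3 + 1) + 3^3|_3 = 108 ⇒ 107
(1) 107|_3 = 3^(3 + 1) + 2·3^2 + 2·3 + 2 ↦ 4^(4 + 1) + 2·4^2 + 2·4 + 2|_4 = 1066 ⇒ 1065
(2) 1065|_4 = 4^(4 + 1) + 2·4^2 + 2·4 + 1 ↦ 5^(5 + 1) + 2·5^2 + 2·5 + 1|_5 = 15686 ⇒ 15685
(3) 15685|_5 = 5^(5 + 1) + 2·5^2 + 2·5 ↦ 6^(6 + 1) + 2·6^2 + 2·6|_6 = 280020 ⇒ 280019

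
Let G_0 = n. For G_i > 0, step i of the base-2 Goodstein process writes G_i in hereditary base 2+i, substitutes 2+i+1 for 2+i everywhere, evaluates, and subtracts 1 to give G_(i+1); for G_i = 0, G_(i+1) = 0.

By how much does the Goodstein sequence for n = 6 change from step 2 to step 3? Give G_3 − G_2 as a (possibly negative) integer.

base 2: 6 = 2^2 + 2; at 3: 3^3 + 3 = 30; next = 29
base 3: 29 = 3^3 + 2; at 4: 4^4 + 2 = 258; next = 257
base 4: 257 = 4^4 + 1; at 5: 5^5 + 1 = 3126; next = 3125

2868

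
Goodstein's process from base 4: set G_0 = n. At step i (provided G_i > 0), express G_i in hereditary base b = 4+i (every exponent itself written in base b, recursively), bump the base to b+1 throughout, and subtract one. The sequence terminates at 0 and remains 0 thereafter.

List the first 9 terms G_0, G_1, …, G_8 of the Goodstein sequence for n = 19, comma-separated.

19, 27, 37, 49, 63, 69, 75, 81, 87

(0) 19|_4 = 4^2 + 3 ↦ 5^2 + 3|_5 = 28 ⇒ 27
(1) 27|_5 = 5^2 + 2 ↦ 6^2 + 2|_6 = 38 ⇒ 37
(2) 37|_6 = 6^2 + 1 ↦ 7^2 + 1|_7 = 50 ⇒ 49
(3) 49|_7 = 7^2 ↦ 8^2|_8 = 64 ⇒ 63
(4) 63|_8 = 7·8 + 7 ↦ 7·9 + 7|_9 = 70 ⇒ 69
(5) 69|_9 = 7·9 + 6 ↦ 7·10 + 6|_10 = 76 ⇒ 75
(6) 75|_10 = 7·10 + 5 ↦ 7·11 + 5|_11 = 82 ⇒ 81
(7) 81|_11 = 7·11 + 4 ↦ 7·12 + 4|_12 = 88 ⇒ 87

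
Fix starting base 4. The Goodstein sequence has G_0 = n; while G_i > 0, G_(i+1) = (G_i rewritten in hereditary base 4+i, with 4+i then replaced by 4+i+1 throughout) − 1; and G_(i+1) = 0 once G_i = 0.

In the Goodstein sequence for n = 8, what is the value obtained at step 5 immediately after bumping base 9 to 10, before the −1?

G_0 = 8. HB_4(8) = 2·4. Bump = 10. G_1 = 9.
G_1 = 9. HB_5(9) = 5 + 4. Bump = 10. G_2 = 9.
G_2 = 9. HB_6(9) = 6 + 3. Bump = 10. G_3 = 9.
G_3 = 9. HB_7(9) = 7 + 2. Bump = 10. G_4 = 9.
G_4 = 9. HB_8(9) = 8 + 1. Bump = 10. G_5 = 9.
G_5 = 9. HB_9(9) = 9. Bump = 10. G_6 = 9.

10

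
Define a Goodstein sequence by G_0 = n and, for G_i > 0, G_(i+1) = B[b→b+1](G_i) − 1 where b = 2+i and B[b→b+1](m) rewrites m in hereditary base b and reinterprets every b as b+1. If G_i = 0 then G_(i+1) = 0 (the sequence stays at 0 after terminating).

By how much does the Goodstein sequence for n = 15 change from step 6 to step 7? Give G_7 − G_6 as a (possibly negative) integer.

3373455337

step 0: 15 = 2^(2 + 1) + 2^2 + 2 + 1; sub 3 for 2: 3^(3 + 1) + 3^3 + 3 + 1; = 112; G_1 = 112−1 = 111
step 1: 111 = 3^(3 + 1) + 3^3 + 3; sub 4 for 3: 4^(4 + 1) + 4^4 + 4; = 1284; G_2 = 1284−1 = 1283
step 2: 1283 = 4^(4 + 1) + 4^4 + 3; sub 5 for 4: 5^(5 + 1) + 5^5 + 3; = 18753; G_3 = 18753−1 = 18752
step 3: 18752 = 5^(5 + 1) + 5^5 + 2; sub 6 for 5: 6^(6 + 1) + 6^6 + 2; = 326594; G_4 = 326594−1 = 326593
step 4: 326593 = 6^(6 + 1) + 6^6 + 1; sub 7 for 6: 7^(7 + 1) + 7^7 + 1; = 6588345; G_5 = 6588345−1 = 6588344
step 5: 6588344 = 7^(7 + 1) + 7^7; sub 8 for 7: 8^(8 + 1) + 8^8; = 150994944; G_6 = 150994944−1 = 150994943
step 6: 150994943 = 8^(8 + 1) + 7·8^7 + 7·8^6 + 7·8^5 + 7·8^4 + 7·8^3 + 7·8^2 + 7·8 + 7; sub 9 for 8: 9^(9 + 1) + 7·9^7 + 7·9^6 + 7·9^5 + 7·9^4 + 7·9^3 + 7·9^2 + 7·9 + 7; = 3524450281; G_7 = 3524450281−1 = 3524450280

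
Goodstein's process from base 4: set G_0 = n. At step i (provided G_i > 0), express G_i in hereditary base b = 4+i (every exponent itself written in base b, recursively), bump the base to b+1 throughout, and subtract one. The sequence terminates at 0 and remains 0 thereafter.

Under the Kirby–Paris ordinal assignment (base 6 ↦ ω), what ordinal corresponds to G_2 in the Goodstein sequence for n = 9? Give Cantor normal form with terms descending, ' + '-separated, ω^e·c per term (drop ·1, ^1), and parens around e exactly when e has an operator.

ω + 5

G_0=9  [base 4] 2·4 + 1  →[4↦5]→  2·5 + 1 = 11  −1 ⇒ G_1=10
G_1=10  [base 5] 2·5  →[5↦6]→  2·6 = 12  −1 ⇒ G_2=11
G_2=11  [base 6] 6 + 5  →[6↦7]→  7 + 5 = 12  −1 ⇒ G_3=11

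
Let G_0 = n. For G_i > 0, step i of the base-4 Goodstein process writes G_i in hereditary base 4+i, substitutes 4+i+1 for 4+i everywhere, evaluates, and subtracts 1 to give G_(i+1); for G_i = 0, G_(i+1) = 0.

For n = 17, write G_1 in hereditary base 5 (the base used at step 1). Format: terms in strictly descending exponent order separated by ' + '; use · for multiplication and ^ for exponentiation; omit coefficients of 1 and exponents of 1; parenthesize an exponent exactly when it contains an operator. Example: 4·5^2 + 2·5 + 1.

G_0 = 17. HB_4(17) = 4^2 + 1. Bump = 26. G_1 = 25.
G_1 = 25. HB_5(25) = 5^2. Bump = 36. G_2 = 35.

5^2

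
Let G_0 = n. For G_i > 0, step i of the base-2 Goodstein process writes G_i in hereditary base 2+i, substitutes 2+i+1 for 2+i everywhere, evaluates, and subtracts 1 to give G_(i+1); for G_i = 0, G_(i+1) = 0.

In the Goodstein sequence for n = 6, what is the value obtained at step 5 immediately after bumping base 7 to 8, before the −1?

187244

(0) 6|_2 = 2^2 + 2 ↦ 3^3 + 3|_3 = 30 ⇒ 29
(1) 29|_3 = 3^3 + 2 ↦ 4^4 + 2|_4 = 258 ⇒ 257
(2) 257|_4 = 4^4 + 1 ↦ 5^5 + 1|_5 = 3126 ⇒ 3125
(3) 3125|_5 = 5^5 ↦ 6^6|_6 = 46656 ⇒ 46655
(4) 46655|_6 = 5·6^5 + 5·6^4 + 5·6^3 + 5·6^2 + 5·6 + 5 ↦ 5·7^5 + 5·7^4 + 5·7^3 + 5·7^2 + 5·7 + 5|_7 = 98040 ⇒ 98039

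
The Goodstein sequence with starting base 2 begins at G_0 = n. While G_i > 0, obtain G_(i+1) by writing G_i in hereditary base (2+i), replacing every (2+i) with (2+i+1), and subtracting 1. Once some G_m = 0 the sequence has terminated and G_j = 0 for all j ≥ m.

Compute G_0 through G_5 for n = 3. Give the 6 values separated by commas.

3, 3, 3, 2, 1, 0

i=0: 3 = 2 + 1 (b=2); 2→3: 3 + 1 = 4; 4−1 = 3
i=1: 3 = 3 (b=3); 3→4: 4 = 4; 4−1 = 3
i=2: 3 = 3 (b=4); 4→5: 3 = 3; 3−1 = 2
i=3: 2 = 2 (b=5); 5→6: 2 = 2; 2−1 = 1
i=4: 1 = 1 (b=6); 6→7: 1 = 1; 1−1 = 0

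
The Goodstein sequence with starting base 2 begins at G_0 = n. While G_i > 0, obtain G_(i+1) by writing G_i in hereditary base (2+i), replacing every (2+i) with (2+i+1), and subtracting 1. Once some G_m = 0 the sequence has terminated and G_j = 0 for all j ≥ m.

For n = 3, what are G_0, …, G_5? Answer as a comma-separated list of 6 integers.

3, 3, 3, 2, 1, 0

G_0 = 3. HB_2(3) = 2 + 1. Bump = 4. G_1 = 3.
G_1 = 3. HB_3(3) = 3. Bump = 4. G_2 = 3.
G_2 = 3. HB_4(3) = 3. Bump = 3. G_3 = 2.
G_3 = 2. HB_5(2) = 2. Bump = 2. G_4 = 1.
G_4 = 1. HB_6(1) = 1. Bump = 1. G_5 = 0.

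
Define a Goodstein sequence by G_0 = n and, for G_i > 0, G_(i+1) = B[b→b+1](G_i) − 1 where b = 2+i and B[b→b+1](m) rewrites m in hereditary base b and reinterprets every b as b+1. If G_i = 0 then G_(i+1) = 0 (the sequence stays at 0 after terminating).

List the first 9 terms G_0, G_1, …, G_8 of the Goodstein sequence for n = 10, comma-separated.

10 —HB2→ 2^(2 + 1) + 2 —bump→ 3^(3 + 1) + 3 = 84 —(−1)→ 83
83 —HB3→ 3^(3 + 1) + 2 —bump→ 4^(4 + 1) + 2 = 1026 —(−1)→ 1025
1025 —HB4→ 4^(4 + 1) + 1 —bump→ 5^(5 + 1) + 1 = 15626 —(−1)→ 15625
15625 —HB5→ 5^(5 + 1) —bump→ 6^(6 + 1) = 279936 —(−1)→ 279935
279935 —HB6→ 5·6^6 + 5·6^5 + 5·6^4 + 5·6^3 + 5·6^2 + 5·6 + 5 —bump→ 5·7^7 + 5·7^5 + 5·7^4 + 5·7^3 + 5·7^2 + 5·7 + 5 = 4215755 —(−1)→ 4215754
4215754 —HB7→ 5·7^7 + 5·7^5 + 5·7^4 + 5·7^3 + 5·7^2 + 5·7 + 4 —bump→ 5·8^8 + 5·8^5 + 5·8^4 + 5·8^3 + 5·8^2 + 5·8 + 4 = 84073324 —(−1)→ 84073323
84073323 —HB8→ 5·8^8 + 5·8^5 + 5·8^4 + 5·8^3 + 5·8^2 + 5·8 + 3 —bump→ 5·9^9 + 5·9^5 + 5·9^4 + 5·9^3 + 5·9^2 + 5·9 + 3 = 1937434593 —(−1)→ 1937434592
1937434592 —HB9→ 5·9^9 + 5·9^5 + 5·9^4 + 5·9^3 + 5·9^2 + 5·9 + 2 —bump→ 5·10^10 + 5·10^5 + 5·10^4 + 5·10^3 + 5·10^2 + 5·10 + 2 = 50000555552 —(−1)→ 50000555551

10, 83, 1025, 15625, 279935, 4215754, 84073323, 1937434592, 50000555551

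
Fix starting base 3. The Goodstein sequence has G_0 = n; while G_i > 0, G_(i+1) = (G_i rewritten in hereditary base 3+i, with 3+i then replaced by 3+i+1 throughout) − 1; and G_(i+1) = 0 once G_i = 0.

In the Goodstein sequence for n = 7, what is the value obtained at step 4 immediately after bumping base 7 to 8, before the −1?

[0] 7 ≡ 2·3 + 1 (base 3). Lift 4: 9. −1: 8.
[1] 8 ≡ 2·4 (base 4). Lift 5: 10. −1: 9.
[2] 9 ≡ 5 + 4 (base 5). Lift 6: 10. −1: 9.
[3] 9 ≡ 6 + 3 (base 6). Lift 7: 10. −1: 9.
[4] 9 ≡ 7 + 2 (base 7). Lift 8: 10. −1: 9.

10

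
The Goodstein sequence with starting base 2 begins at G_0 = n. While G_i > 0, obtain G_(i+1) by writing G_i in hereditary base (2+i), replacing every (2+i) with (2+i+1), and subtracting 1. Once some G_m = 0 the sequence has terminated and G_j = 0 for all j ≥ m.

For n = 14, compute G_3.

(0) 14|_2 = 2^(2 + 1) + 2^2 + 2 ↦ 3^(3 + 1) + 3^3 + 3|_3 = 111 ⇒ 110
(1) 110|_3 = 3^(3 + 1) + 3^3 + 2 ↦ 4^(4 + 1) + 4^4 + 2|_4 = 1282 ⇒ 1281
(2) 1281|_4 = 4^(4 + 1) + 4^4 + 1 ↦ 5^(5 + 1) + 5^5 + 1|_5 = 18751 ⇒ 18750
(3) 18750|_5 = 5^(5 + 1) + 5^5 ↦ 6^(6 + 1) + 6^6|_6 = 326592 ⇒ 326591

18750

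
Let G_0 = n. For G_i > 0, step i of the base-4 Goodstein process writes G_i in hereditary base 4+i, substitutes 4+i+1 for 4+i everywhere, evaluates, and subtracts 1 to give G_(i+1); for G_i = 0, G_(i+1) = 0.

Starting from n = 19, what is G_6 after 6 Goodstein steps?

i=0: 19 = 4^2 + 3 (b=4); 4→5: 5^2 + 3 = 28; 28−1 = 27
i=1: 27 = 5^2 + 2 (b=5); 5→6: 6^2 + 2 = 38; 38−1 = 37
i=2: 37 = 6^2 + 1 (b=6); 6→7: 7^2 + 1 = 50; 50−1 = 49
i=3: 49 = 7^2 (b=7); 7→8: 8^2 = 64; 64−1 = 63
i=4: 63 = 7·8 + 7 (b=8); 8→9: 7·9 + 7 = 70; 70−1 = 69
i=5: 69 = 7·9 + 6 (b=9); 9→10: 7·10 + 6 = 76; 76−1 = 75
i=6: 75 = 7·10 + 5 (b=10); 10→11: 7·11 + 5 = 82; 82−1 = 81

75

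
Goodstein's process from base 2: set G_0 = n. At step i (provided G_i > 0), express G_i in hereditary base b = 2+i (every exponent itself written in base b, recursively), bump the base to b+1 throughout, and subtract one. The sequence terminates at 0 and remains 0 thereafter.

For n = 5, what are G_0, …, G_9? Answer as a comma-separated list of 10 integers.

5, 27, 255, 467, 775, 1197, 1751, 2454, 3325, 4382

G_0=5  [base 2] 2^2 + 1  →[2↦3]→  3^3 + 1 = 28  −1 ⇒ G_1=27
G_1=27  [base 3] 3^3  →[3↦4]→  4^4 = 256  −1 ⇒ G_2=255
G_2=255  [base 4] 3·4^3 + 3·4^2 + 3·4 + 3  →[4↦5]→  3·5^3 + 3·5^2 + 3·5 + 3 = 468  −1 ⇒ G_3=467
G_3=467  [base 5] 3·5^3 + 3·5^2 + 3·5 + 2  →[5↦6]→  3·6^3 + 3·6^2 + 3·6 + 2 = 776  −1 ⇒ G_4=775
G_4=775  [base 6] 3·6^3 + 3·6^2 + 3·6 + 1  →[6↦7]→  3·7^3 + 3·7^2 + 3·7 + 1 = 1198  −1 ⇒ G_5=1197
G_5=1197  [base 7] 3·7^3 + 3·7^2 + 3·7  →[7↦8]→  3·8^3 + 3·8^2 + 3·8 = 1752  −1 ⇒ G_6=1751
G_6=1751  [base 8] 3·8^3 + 3·8^2 + 2·8 + 7  →[8↦9]→  3·9^3 + 3·9^2 + 2·9 + 7 = 2455  −1 ⇒ G_7=2454
G_7=2454  [base 9] 3·9^3 + 3·9^2 + 2·9 + 6  →[9↦10]→  3·10^3 + 3·10^2 + 2·10 + 6 = 3326  −1 ⇒ G_8=3325
G_8=3325  [base 10] 3·10^3 + 3·10^2 + 2·10 + 5  →[10↦11]→  3·11^3 + 3·11^2 + 2·11 + 5 = 4383  −1 ⇒ G_9=4382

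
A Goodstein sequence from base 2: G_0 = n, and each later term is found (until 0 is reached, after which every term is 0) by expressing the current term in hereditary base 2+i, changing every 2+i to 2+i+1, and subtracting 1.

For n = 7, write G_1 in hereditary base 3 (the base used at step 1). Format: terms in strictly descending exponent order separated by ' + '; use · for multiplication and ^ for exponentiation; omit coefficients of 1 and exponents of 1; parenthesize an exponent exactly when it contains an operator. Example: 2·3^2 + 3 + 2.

3^3 + 3

[0] 7 ≡ 2^2 + 2 + 1 (base 2). Lift 3: 31. −1: 30.
[1] 30 ≡ 3^3 + 3 (base 3). Lift 4: 260. −1: 259.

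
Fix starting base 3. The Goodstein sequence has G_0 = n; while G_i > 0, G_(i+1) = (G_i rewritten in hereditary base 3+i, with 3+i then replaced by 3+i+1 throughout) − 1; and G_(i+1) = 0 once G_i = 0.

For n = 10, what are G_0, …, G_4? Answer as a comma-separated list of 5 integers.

(0) 10|_3 = 3^2 + 1 ↦ 4^2 + 1|_4 = 17 ⇒ 16
(1) 16|_4 = 4^2 ↦ 5^2|_5 = 25 ⇒ 24
(2) 24|_5 = 4·5 + 4 ↦ 4·6 + 4|_6 = 28 ⇒ 27
(3) 27|_6 = 4·6 + 3 ↦ 4·7 + 3|_7 = 31 ⇒ 30

10, 16, 24, 27, 30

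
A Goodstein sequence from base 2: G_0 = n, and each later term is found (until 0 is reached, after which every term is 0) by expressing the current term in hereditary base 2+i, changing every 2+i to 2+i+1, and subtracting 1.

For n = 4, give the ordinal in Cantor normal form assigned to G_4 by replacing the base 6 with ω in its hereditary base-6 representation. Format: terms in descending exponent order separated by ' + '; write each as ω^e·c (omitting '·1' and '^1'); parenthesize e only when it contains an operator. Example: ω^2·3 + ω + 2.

ω^2·2 + ω + 5

G_0 = 4. HB_2(4) = 2^2. Bump = 27. G_1 = 26.
G_1 = 26. HB_3(26) = 2·3^2 + 2·3 + 2. Bump = 42. G_2 = 41.
G_2 = 41. HB_4(41) = 2·4^2 + 2·4 + 1. Bump = 61. G_3 = 60.
G_3 = 60. HB_5(60) = 2·5^2 + 2·5. Bump = 84. G_4 = 83.
G_4 = 83. HB_6(83) = 2·6^2 + 6 + 5. Bump = 110. G_5 = 109.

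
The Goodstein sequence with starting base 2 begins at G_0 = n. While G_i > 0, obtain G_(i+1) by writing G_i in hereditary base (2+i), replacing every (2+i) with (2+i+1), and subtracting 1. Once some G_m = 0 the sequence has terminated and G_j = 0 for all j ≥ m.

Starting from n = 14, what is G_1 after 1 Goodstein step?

(0) 14|_2 = 2^(2 + 1) + 2^2 + 2 ↦ 3^(3 + 1) + 3^3 + 3|_3 = 111 ⇒ 110
(1) 110|_3 = 3^(3 + 1) + 3^3 + 2 ↦ 4^(4 + 1) + 4^4 + 2|_4 = 1282 ⇒ 1281

110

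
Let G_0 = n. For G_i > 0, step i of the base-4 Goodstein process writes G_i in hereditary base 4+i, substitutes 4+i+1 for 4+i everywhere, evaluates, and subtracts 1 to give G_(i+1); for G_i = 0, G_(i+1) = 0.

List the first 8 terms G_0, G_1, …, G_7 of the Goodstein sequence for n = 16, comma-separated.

16, 24, 27, 30, 33, 36, 39, 41

i=0: 16 = 4^2 (b=4); 4→5: 5^2 = 25; 25−1 = 24
i=1: 24 = 4·5 + 4 (b=5); 5→6: 4·6 + 4 = 28; 28−1 = 27
i=2: 27 = 4·6 + 3 (b=6); 6→7: 4·7 + 3 = 31; 31−1 = 30
i=3: 30 = 4·7 + 2 (b=7); 7→8: 4·8 + 2 = 34; 34−1 = 33
i=4: 33 = 4·8 + 1 (b=8); 8→9: 4·9 + 1 = 37; 37−1 = 36
i=5: 36 = 4·9 (b=9); 9→10: 4·10 = 40; 40−1 = 39
i=6: 39 = 3·10 + 9 (b=10); 10→11: 3·11 + 9 = 42; 42−1 = 41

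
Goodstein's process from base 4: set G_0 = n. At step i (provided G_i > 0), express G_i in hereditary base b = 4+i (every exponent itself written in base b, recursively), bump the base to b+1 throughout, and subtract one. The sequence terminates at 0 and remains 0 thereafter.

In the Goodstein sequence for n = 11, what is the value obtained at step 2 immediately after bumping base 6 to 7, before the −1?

11 —HB4→ 2·4 + 3 —bump→ 2·5 + 3 = 13 —(−1)→ 12
12 —HB5→ 2·5 + 2 —bump→ 2·6 + 2 = 14 —(−1)→ 13
13 —HB6→ 2·6 + 1 —bump→ 2·7 + 1 = 15 —(−1)→ 14

15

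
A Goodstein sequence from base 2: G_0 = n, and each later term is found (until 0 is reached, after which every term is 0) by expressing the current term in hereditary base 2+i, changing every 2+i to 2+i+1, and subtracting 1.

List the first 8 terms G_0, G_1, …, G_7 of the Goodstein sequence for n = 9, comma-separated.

step 0: 9 = 2^(2 + 1) + 1; sub 3 for 2: 3^(3 + 1) + 1; = 82; G_1 = 82−1 = 81
step 1: 81 = 3^(3 + 1); sub 4 for 3: 4^(4 + 1); = 1024; G_2 = 1024−1 = 1023
step 2: 1023 = 3·4^4 + 3·4^3 + 3·4^2 + 3·4 + 3; sub 5 for 4: 3·5^5 + 3·5^3 + 3·5^2 + 3·5 + 3; = 9843; G_3 = 9843−1 = 9842
step 3: 9842 = 3·5^5 + 3·5^3 + 3·5^2 + 3·5 + 2; sub 6 for 5: 3·6^6 + 3·6^3 + 3·6^2 + 3·6 + 2; = 140744; G_4 = 140744−1 = 140743
step 4: 140743 = 3·6^6 + 3·6^3 + 3·6^2 + 3·6 + 1; sub 7 for 6: 3·7^7 + 3·7^3 + 3·7^2 + 3·7 + 1; = 2471827; G_5 = 2471827−1 = 2471826
step 5: 2471826 = 3·7^7 + 3·7^3 + 3·7^2 + 3·7; sub 8 for 7: 3·8^8 + 3·8^3 + 3·8^2 + 3·8; = 50333400; G_6 = 50333400−1 = 50333399
step 6: 50333399 = 3·8^8 + 3·8^3 + 3·8^2 + 2·8 + 7; sub 9 for 8: 3·9^9 + 3·9^3 + 3·9^2 + 2·9 + 7; = 1162263922; G_7 = 1162263922−1 = 1162263921

9, 81, 1023, 9842, 140743, 2471826, 50333399, 1162263921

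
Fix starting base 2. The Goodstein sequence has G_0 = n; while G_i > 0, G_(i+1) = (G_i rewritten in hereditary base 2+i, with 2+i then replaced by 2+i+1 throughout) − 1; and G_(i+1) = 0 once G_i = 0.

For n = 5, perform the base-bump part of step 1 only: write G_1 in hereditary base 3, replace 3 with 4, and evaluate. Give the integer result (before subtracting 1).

i=0: 5 = 2^2 + 1 (b=2); 2→3: 3^3 + 1 = 28; 28−1 = 27
i=1: 27 = 3^3 (b=3); 3→4: 4^4 = 256; 256−1 = 255

256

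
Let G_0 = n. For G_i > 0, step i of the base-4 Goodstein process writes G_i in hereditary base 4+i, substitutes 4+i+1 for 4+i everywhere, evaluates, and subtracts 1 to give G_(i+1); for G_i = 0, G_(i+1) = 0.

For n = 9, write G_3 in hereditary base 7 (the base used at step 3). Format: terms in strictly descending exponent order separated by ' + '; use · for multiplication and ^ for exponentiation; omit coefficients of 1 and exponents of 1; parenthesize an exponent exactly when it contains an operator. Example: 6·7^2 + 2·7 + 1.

(0) 9|_4 = 2·4 + 1 ↦ 2·5 + 1|_5 = 11 ⇒ 10
(1) 10|_5 = 2·5 ↦ 2·6|_6 = 12 ⇒ 11
(2) 11|_6 = 6 + 5 ↦ 7 + 5|_7 = 12 ⇒ 11

7 + 4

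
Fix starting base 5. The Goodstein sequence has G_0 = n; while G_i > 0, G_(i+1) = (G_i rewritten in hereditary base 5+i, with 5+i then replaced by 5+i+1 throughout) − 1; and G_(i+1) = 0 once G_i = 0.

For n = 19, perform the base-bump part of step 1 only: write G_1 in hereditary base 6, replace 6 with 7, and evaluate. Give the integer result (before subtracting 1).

24

(0) 19|_5 = 3·5 + 4 ↦ 3·6 + 4|_6 = 22 ⇒ 21
(1) 21|_6 = 3·6 + 3 ↦ 3·7 + 3|_7 = 24 ⇒ 23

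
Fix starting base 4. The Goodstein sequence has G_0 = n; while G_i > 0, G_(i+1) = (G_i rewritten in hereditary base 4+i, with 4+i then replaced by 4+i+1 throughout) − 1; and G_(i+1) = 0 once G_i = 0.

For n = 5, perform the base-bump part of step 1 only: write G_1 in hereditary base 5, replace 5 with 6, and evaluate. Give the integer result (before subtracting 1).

step 0: 5 = 4 + 1; sub 5 for 4: 5 + 1; = 6; G_1 = 6−1 = 5
step 1: 5 = 5; sub 6 for 5: 6; = 6; G_2 = 6−1 = 5

6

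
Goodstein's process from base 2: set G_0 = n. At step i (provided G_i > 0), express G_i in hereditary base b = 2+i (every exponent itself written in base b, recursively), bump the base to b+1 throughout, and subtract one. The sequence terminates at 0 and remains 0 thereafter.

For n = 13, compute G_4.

i=0: 13 = 2^(2 + 1) + 2^2 + 1 (b=2); 2→3: 3^(3 + 1) + 3^3 + 1 = 109; 109−1 = 108
i=1: 108 = 3^(3 + 1) + 3^3 (b=3); 3→4: 4^(4 + 1) + 4^4 = 1280; 1280−1 = 1279
i=2: 1279 = 4^(4 + 1) + 3·4^3 + 3·4^2 + 3·4 + 3 (b=4); 4→5: 5^(5 + 1) + 3·5^3 + 3·5^2 + 3·5 + 3 = 16093; 16093−1 = 16092
i=3: 16092 = 5^(5 + 1) + 3·5^3 + 3·5^2 + 3·5 + 2 (b=5); 5→6: 6^(6 + 1) + 3·6^3 + 3·6^2 + 3·6 + 2 = 280712; 280712−1 = 280711
i=4: 280711 = 6^(6 + 1) + 3·6^3 + 3·6^2 + 3·6 + 1 (b=6); 6→7: 7^(7 + 1) + 3·7^3 + 3·7^2 + 3·7 + 1 = 5765999; 5765999−1 = 5765998

280711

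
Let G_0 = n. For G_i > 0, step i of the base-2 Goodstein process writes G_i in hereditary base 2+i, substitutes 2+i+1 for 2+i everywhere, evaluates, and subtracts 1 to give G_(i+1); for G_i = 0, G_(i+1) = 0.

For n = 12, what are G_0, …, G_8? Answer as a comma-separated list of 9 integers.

[0] 12 ≡ 2^(2 + 1) + 2^2 (base 2). Lift 3: 108. −1: 107.
[1] 107 ≡ 3^(3 + 1) + 2·3^2 + 2·3 + 2 (base 3). Lift 4: 1066. −1: 1065.
[2] 1065 ≡ 4^(4 + 1) + 2·4^2 + 2·4 + 1 (base 4). Lift 5: 15686. −1: 15685.
[3] 15685 ≡ 5^(5 + 1) + 2·5^2 + 2·5 (base 5). Lift 6: 280020. −1: 280019.
[4] 280019 ≡ 6^(6 + 1) + 2·6^2 + 6 + 5 (base 6). Lift 7: 5764911. −1: 5764910.
[5] 5764910 ≡ 7^(7 + 1) + 2·7^2 + 7 + 4 (base 7). Lift 8: 134217868. −1: 134217867.
[6] 134217867 ≡ 8^(8 + 1) + 2·8^2 + 8 + 3 (base 8). Lift 9: 3486784575. −1: 3486784574.
[7] 3486784574 ≡ 9^(9 + 1) + 2·9^2 + 9 + 2 (base 9). Lift 10: 100000000212. −1: 100000000211.

12, 107, 1065, 15685, 280019, 5764910, 134217867, 3486784574, 100000000211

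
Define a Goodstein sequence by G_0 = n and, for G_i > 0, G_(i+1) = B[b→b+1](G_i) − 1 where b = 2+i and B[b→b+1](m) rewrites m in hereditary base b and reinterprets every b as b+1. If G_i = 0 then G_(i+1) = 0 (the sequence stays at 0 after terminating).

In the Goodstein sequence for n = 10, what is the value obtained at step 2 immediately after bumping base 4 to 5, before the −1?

15626

i=0: 10 = 2^(2 + 1) + 2 (b=2); 2→3: 3^(3 + 1) + 3 = 84; 84−1 = 83
i=1: 83 = 3^(3 + 1) + 2 (b=3); 3→4: 4^(4 + 1) + 2 = 1026; 1026−1 = 1025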